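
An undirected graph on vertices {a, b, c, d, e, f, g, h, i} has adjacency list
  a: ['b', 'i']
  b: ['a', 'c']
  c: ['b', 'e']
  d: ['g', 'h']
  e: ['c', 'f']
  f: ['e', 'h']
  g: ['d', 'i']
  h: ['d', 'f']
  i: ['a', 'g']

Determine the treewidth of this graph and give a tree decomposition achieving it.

Each bag holds 3 vertices, so the decomposition has width 2, which upper-bounds the treewidth. For the lower bound, G contains the cycle i–a–b–c–e–f–h–d–g–i, so G is not a forest; only forests have treewidth ≤ 1, hence tw(G) ≥ 2. Therefore the treewidth is 2.

Treewidth 2.
Bags: B1 = {a, b, i}  B2 = {b, c, i}  B3 = {c, e, i}  B4 = {e, f, i}  B5 = {f, h, i}  B6 = {d, h, i}  B7 = {d, g, i}
Tree: B1–B2, B2–B3, B3–B4, B4–B5, B5–B6, B6–B7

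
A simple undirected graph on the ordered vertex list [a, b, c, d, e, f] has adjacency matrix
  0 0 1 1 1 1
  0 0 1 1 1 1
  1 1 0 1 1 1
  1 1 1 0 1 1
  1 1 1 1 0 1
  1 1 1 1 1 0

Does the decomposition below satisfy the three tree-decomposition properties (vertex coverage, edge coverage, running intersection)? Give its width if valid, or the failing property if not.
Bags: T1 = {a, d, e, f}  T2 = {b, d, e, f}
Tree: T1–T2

A tree decomposition must satisfy three properties: every vertex lies in some bag; for every edge, both endpoints lie together in some bag; and for every vertex, the bags containing it form a connected subtree. Here vertex c appears in no bag, so the decomposition is invalid.

No — vertex c appears in no bag.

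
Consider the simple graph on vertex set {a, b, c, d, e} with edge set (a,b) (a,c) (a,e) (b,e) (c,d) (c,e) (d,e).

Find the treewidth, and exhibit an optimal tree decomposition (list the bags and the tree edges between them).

The largest bag has 3 vertices, giving width 2; this decomposition certifies tw(G) ≤ 2. Conversely, {c, d, e} is a clique of size 3, and the vertices of any clique must share a bag in every tree decomposition; so some bag has ≥ 3 vertices and tw(G) ≥ 2. Therefore the treewidth is 2.

Treewidth 2.
One optimal decomposition is:
Bags: B1 = {a, b, e}  B2 = {a, c, e}  B3 = {c, d, e}
Tree: B1–B2, B2–B3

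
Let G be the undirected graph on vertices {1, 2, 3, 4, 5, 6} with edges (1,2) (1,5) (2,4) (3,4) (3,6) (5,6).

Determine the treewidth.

2

A width-2 tree decomposition is:
Bags: B1 = {1, 5, 6}  B2 = {1, 2, 6}  B3 = {2, 4, 6}  B4 = {3, 4, 6}
Tree: B1–B2, B2–B3, B3–B4
The largest bag has 3 vertices, giving width 2; this decomposition certifies tw(G) ≤ 2. The edges 6–5–1–2–4–3–6 form a cycle, so G is not a tree and its treewidth is at least 2. The upper and lower bounds meet at 2, so that is the treewidth.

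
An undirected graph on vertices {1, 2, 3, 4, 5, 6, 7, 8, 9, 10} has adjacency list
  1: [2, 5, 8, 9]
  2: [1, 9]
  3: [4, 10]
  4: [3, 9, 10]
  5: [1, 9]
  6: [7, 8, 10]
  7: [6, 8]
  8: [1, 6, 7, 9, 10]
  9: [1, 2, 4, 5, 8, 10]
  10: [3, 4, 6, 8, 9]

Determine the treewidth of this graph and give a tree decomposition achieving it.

Each bag holds 3 vertices, so the decomposition has width 2, which upper-bounds the treewidth. On the other hand G contains the 3-clique {1, 8, 9}. A clique must lie in a single bag of any decomposition, so no decomposition can have width below 2. Therefore the treewidth is 2.

Treewidth 2.
One such decomposition:
Bags: B1 = {1, 8, 9}  B2 = {8, 9, 10}  B3 = {4, 9, 10}  B4 = {3, 4, 10}  B5 = {6, 8, 10}  B6 = {6, 7, 8}  B7 = {1, 5, 9}  B8 = {1, 2, 9}
Tree: B1–B2, B2–B3, B3–B4, B2–B5, B5–B6, B1–B7, B1–B8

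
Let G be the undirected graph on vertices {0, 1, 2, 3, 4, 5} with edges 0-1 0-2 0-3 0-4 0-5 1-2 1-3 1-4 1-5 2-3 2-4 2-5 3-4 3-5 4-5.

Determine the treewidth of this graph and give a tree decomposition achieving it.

Treewidth 5.
Bags: B1 = {0, 1, 2, 3, 4, 5}
Tree: (single bag)

With just one bag of size 6, the width is 6 − 1 = 5, so tw(G) ≤ 5. On the other hand G contains the 6-clique {0, 1, 2, 3, 4, 5}. A clique must lie in a single bag of any decomposition, so no decomposition can have width below 5. The upper and lower bounds meet at 5, so that is the treewidth.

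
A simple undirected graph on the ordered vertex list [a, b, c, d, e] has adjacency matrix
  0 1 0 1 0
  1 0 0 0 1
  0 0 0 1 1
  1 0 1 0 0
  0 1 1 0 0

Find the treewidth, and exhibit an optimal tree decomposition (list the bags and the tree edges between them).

Each bag holds 3 vertices, so the decomposition has width 2, which upper-bounds the treewidth. The edges e–c–d–a–b–e form a cycle, so G is not a tree and its treewidth is at least 2. Therefore the treewidth is 2.

Treewidth 2.
Bags: B1 = {c, d, e}  B2 = {a, d, e}  B3 = {a, b, e}
Tree: B1–B2, B2–B3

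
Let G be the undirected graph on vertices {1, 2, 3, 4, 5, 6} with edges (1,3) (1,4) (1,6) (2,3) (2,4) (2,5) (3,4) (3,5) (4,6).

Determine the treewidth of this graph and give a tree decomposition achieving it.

Treewidth 2.
Bags: B1 = {1, 4, 6}  B2 = {1, 3, 4}  B3 = {2, 3, 4}  B4 = {2, 3, 5}
Tree: B1–B2, B2–B3, B3–B4

Every bag has size at most 3, so the width is 3 − 1 = 2 and tw(G) ≤ 2. Conversely, {1, 3, 4} is a clique of size 3, and the vertices of any clique must share a bag in every tree decomposition; so some bag has ≥ 3 vertices and tw(G) ≥ 2. Combining the bounds, tw(G) = 2.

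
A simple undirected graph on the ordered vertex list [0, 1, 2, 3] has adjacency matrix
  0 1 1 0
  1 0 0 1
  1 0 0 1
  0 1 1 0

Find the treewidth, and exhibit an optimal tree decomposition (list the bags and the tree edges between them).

Treewidth 2.
One such decomposition:
Bags: B1 = {0, 1, 2}  B2 = {1, 2, 3}
Tree: B1–B2

The largest bag has 3 vertices, giving width 2; this decomposition certifies tw(G) ≤ 2. Since 1–0–2–3–1 is a cycle in G, G is not acyclic. Forests are exactly the graphs of treewidth ≤ 1, so tw(G) ≥ 2. Hence tw(G) = 2 exactly.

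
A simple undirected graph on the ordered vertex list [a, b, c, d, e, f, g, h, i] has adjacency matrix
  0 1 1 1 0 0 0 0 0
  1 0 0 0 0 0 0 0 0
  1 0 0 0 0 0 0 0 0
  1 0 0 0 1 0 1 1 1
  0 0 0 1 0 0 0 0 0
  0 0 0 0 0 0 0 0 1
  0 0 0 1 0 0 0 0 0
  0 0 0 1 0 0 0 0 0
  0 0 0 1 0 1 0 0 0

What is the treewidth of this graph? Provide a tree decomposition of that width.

Treewidth 1.
Bags: B1 = {d, i}  B2 = {a, d}  B3 = {d, e}  B4 = {a, c}  B5 = {d, g}  B6 = {d, h}  B7 = {a, b}  B8 = {f, i}
Tree: B1–B2, B1–B3, B2–B4, B1–B5, B3–B6, B4–B7, B1–B8

Every bag has size at most 2, so the width is 2 − 1 = 1 and tw(G) ≤ 1. Any graph with an edge has treewidth ≥ 1, and G has the edge d–i. Hence tw(G) = 1 exactly.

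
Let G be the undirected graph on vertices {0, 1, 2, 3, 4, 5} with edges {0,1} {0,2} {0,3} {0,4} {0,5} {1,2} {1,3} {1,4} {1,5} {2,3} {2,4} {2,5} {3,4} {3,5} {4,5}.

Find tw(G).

5

A width-5 tree decomposition is:
Bags: B1 = {0, 1, 2, 3, 4, 5}
Tree: (single bag)
A single bag containing all 6 vertices is trivially a valid decomposition of width 5. On the other hand G contains the 6-clique {0, 1, 2, 3, 4, 5}. A clique must lie in a single bag of any decomposition, so no decomposition can have width below 5. Hence tw(G) = 5 exactly.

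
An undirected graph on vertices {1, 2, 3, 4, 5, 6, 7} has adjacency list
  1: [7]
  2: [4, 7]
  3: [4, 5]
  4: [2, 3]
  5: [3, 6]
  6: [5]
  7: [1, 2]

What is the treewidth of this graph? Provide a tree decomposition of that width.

Each bag holds 2 vertices, so the decomposition has width 1, which upper-bounds the treewidth. Since G has at least one edge (e.g. 6–5), it is not an edgeless graph, so tw(G) ≥ 1. The upper and lower bounds meet at 1, so that is the treewidth.

Treewidth 1.
One such decomposition:
Bags: B1 = {5, 6}  B2 = {3, 5}  B3 = {3, 4}  B4 = {2, 4}  B5 = {2, 7}  B6 = {1, 7}
Tree: B1–B2, B2–B3, B3–B4, B4–B5, B5–B6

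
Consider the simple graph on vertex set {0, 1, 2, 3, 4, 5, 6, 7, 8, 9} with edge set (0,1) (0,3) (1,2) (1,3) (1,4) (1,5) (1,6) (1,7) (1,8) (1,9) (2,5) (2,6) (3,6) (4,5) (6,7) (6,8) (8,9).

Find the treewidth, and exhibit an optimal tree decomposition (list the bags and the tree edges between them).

Each bag holds 3 vertices, so the decomposition has width 2, which upper-bounds the treewidth. On the other hand G contains the 3-clique {0, 1, 3}. A clique must lie in a single bag of any decomposition, so no decomposition can have width below 2. Therefore the treewidth is 2.

Treewidth 2.
Bags: B1 = {1, 6, 8}  B2 = {1, 2, 6}  B3 = {1, 8, 9}  B4 = {1, 6, 7}  B5 = {1, 2, 5}  B6 = {1, 4, 5}  B7 = {1, 3, 6}  B8 = {0, 1, 3}
Tree: B1–B2, B1–B3, B1–B4, B2–B5, B5–B6, B1–B7, B7–B8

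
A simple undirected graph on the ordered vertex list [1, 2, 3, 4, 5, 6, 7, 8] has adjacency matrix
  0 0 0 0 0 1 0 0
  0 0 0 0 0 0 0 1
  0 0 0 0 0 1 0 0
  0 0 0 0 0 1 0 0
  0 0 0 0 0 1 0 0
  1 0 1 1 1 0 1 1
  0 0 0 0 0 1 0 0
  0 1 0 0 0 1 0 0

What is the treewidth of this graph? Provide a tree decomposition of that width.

Treewidth 1.
One such decomposition:
Bags: B1 = {3, 6}  B2 = {5, 6}  B3 = {1, 6}  B4 = {6, 8}  B5 = {4, 6}  B6 = {6, 7}  B7 = {2, 8}
Tree: B1–B2, B1–B3, B3–B4, B3–B5, B5–B6, B4–B7

The largest bag has 2 vertices, giving width 1; this decomposition certifies tw(G) ≤ 1. G has an edge, so its treewidth is at least 1. The upper and lower bounds meet at 1, so that is the treewidth.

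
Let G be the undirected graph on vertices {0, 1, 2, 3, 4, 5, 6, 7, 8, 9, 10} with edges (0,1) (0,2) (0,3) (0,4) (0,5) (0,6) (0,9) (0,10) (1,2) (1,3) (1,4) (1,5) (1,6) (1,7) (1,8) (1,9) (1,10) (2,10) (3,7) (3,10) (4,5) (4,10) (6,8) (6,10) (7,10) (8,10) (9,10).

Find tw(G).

3

A width-3 tree decomposition is:
Bags: B1 = {0, 1, 6, 10}  B2 = {0, 1, 3, 10}  B3 = {1, 3, 7, 10}  B4 = {0, 1, 4, 10}  B5 = {0, 1, 9, 10}  B6 = {0, 1, 4, 5}  B7 = {0, 1, 2, 10}  B8 = {1, 6, 8, 10}
Tree: B1–B2, B2–B3, B2–B4, B1–B5, B4–B6, B2–B7, B1–B8
Each bag holds 4 vertices, so the decomposition has width 3, which upper-bounds the treewidth. Conversely, {0, 1, 2, 10} is a clique of size 4, and the vertices of any clique must share a bag in every tree decomposition; so some bag has ≥ 4 vertices and tw(G) ≥ 3. The upper and lower bounds meet at 3, so that is the treewidth.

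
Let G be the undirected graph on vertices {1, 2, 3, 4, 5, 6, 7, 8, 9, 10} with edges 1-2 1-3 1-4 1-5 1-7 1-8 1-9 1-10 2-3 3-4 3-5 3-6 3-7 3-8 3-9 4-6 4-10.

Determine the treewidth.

2

A width-2 tree decomposition is:
Bags: B1 = {1, 3, 7}  B2 = {1, 2, 3}  B3 = {1, 3, 9}  B4 = {1, 3, 4}  B5 = {1, 3, 8}  B6 = {1, 4, 10}  B7 = {1, 3, 5}  B8 = {3, 4, 6}
Tree: B1–B2, B1–B3, B2–B4, B4–B5, B4–B6, B3–B7, B4–B8
The largest bag has 3 vertices, giving width 2; this decomposition certifies tw(G) ≤ 2. Conversely, {1, 4, 10} is a clique of size 3, and the vertices of any clique must share a bag in every tree decomposition; so some bag has ≥ 3 vertices and tw(G) ≥ 2. Therefore the treewidth is 2.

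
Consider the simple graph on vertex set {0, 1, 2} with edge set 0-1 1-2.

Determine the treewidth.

A width-1 tree decomposition is:
Bags: B1 = {0, 1}  B2 = {1, 2}
Tree: B1–B2
Each bag holds 2 vertices, so the decomposition has width 1, which upper-bounds the treewidth. Any graph with an edge has treewidth ≥ 1, and G has the edge 0–1. Combining the bounds, tw(G) = 1.

1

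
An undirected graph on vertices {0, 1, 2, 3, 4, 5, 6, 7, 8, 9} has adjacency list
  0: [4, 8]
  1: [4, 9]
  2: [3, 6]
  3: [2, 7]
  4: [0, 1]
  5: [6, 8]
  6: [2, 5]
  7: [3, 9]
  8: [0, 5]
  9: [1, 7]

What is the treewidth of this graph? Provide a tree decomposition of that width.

The largest bag has 3 vertices, giving width 2; this decomposition certifies tw(G) ≤ 2. Since 9–1–4–0–8–5–6–2–3–7–9 is a cycle in G, G is not acyclic. Forests are exactly the graphs of treewidth ≤ 1, so tw(G) ≥ 2. Combining the bounds, tw(G) = 2.

Treewidth 2.
One such decomposition:
Bags: B1 = {1, 4, 9}  B2 = {0, 4, 9}  B3 = {0, 8, 9}  B4 = {5, 8, 9}  B5 = {5, 6, 9}  B6 = {2, 6, 9}  B7 = {2, 3, 9}  B8 = {3, 7, 9}
Tree: B1–B2, B2–B3, B3–B4, B4–B5, B5–B6, B6–B7, B7–B8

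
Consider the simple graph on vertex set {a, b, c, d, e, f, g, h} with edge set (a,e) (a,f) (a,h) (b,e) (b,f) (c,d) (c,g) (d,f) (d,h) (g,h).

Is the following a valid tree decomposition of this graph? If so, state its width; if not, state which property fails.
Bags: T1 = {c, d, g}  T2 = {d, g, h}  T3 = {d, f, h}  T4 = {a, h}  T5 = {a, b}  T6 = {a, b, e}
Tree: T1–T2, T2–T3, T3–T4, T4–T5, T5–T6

No — edge (f,a) lies in no bag.

A tree decomposition must satisfy three properties: every vertex lies in some bag; for every edge, both endpoints lie together in some bag; and for every vertex, the bags containing it form a connected subtree. Here edge (f,a) lies in no bag, so the decomposition is invalid.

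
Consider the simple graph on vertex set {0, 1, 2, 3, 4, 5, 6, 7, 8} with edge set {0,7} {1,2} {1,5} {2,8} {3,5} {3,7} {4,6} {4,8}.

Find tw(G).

A width-1 tree decomposition is:
Bags: B1 = {0, 7}  B2 = {3, 7}  B3 = {3, 5}  B4 = {1, 5}  B5 = {1, 2}  B6 = {2, 8}  B7 = {4, 8}  B8 = {4, 6}
Tree: B1–B2, B2–B3, B3–B4, B4–B5, B5–B6, B6–B7, B7–B8
Every bag has size at most 2, so the width is 2 − 1 = 1 and tw(G) ≤ 1. Since G has at least one edge (e.g. 0–7), it is not an edgeless graph, so tw(G) ≥ 1. The upper and lower bounds meet at 1, so that is the treewidth.

1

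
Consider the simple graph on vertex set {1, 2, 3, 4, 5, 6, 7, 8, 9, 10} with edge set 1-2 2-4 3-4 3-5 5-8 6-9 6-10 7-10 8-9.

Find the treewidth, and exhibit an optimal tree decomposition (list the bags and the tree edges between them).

The largest bag has 2 vertices, giving width 1; this decomposition certifies tw(G) ≤ 1. Since G has at least one edge (e.g. 7–10), it is not an edgeless graph, so tw(G) ≥ 1. Therefore the treewidth is 1.

Treewidth 1.
One such decomposition:
Bags: B1 = {7, 10}  B2 = {6, 10}  B3 = {6, 9}  B4 = {8, 9}  B5 = {5, 8}  B6 = {3, 5}  B7 = {3, 4}  B8 = {2, 4}  B9 = {1, 2}
Tree: B1–B2, B2–B3, B3–B4, B4–B5, B5–B6, B6–B7, B7–B8, B8–B9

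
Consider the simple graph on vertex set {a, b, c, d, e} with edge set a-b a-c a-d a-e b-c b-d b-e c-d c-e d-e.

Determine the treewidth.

A width-4 tree decomposition is:
Bags: B1 = {a, b, c, d, e}
Tree: (single bag)
With just one bag of size 5, the width is 5 − 1 = 4, so tw(G) ≤ 4. On the other hand G contains the 5-clique {a, b, c, d, e}. A clique must lie in a single bag of any decomposition, so no decomposition can have width below 4. Hence tw(G) = 4 exactly.

4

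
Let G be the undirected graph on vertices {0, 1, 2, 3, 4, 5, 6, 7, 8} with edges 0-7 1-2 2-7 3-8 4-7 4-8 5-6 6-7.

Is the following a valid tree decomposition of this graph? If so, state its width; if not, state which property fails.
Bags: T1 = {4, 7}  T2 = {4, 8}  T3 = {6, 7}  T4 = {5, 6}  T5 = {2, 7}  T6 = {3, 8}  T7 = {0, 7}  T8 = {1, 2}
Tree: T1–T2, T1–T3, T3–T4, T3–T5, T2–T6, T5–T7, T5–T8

Vertex coverage: the bags together contain {0, 1, 2, 3, 4, 5, 6, 7, 8}, the full vertex set. Edge coverage: each edge of G has both endpoints in at least one bag. Running intersection: for every vertex, the bags containing it form a connected subtree. All three properties hold, so this is a valid tree decomposition of width max|bag| − 1 = 1, and hence tw(G) ≤ 1.

Yes; width 1.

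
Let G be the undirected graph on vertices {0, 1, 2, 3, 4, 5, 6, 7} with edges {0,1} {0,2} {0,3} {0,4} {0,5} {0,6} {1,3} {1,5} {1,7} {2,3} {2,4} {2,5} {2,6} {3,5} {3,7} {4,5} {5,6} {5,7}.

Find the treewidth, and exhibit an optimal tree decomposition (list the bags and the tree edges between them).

Treewidth 3.
One optimal decomposition is:
Bags: B1 = {0, 2, 3, 5}  B2 = {0, 2, 4, 5}  B3 = {0, 2, 5, 6}  B4 = {0, 1, 3, 5}  B5 = {1, 3, 5, 7}
Tree: B1–B2, B2–B3, B1–B4, B4–B5

The largest bag has 4 vertices, giving width 3; this decomposition certifies tw(G) ≤ 3. On the other hand G contains the 4-clique {0, 1, 3, 5}. A clique must lie in a single bag of any decomposition, so no decomposition can have width below 3. Therefore the treewidth is 3.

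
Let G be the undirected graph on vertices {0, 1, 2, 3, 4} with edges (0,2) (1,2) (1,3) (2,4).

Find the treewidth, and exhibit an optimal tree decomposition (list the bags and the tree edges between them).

Treewidth 1.
Bags: B1 = {1, 2}  B2 = {2, 4}  B3 = {1, 3}  B4 = {0, 2}
Tree: B1–B2, B1–B3, B2–B4

Each bag holds 2 vertices, so the decomposition has width 1, which upper-bounds the treewidth. Any graph with an edge has treewidth ≥ 1, and G has the edge 2–1. Therefore the treewidth is 1.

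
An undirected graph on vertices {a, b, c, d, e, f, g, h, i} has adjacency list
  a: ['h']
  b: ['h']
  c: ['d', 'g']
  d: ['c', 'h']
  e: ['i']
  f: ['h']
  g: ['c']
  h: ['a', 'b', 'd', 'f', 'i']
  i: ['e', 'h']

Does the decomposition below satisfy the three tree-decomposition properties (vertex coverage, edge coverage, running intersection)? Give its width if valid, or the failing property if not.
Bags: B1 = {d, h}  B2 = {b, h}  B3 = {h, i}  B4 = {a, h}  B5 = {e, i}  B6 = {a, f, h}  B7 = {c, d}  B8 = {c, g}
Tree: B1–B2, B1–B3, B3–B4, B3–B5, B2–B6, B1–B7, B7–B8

No — bags containing vertex a are not connected in the tree.

A tree decomposition must satisfy three properties: every vertex lies in some bag; for every edge, both endpoints lie together in some bag; and for every vertex, the bags containing it form a connected subtree. Here bags containing vertex a are not connected in the tree, so the decomposition is invalid.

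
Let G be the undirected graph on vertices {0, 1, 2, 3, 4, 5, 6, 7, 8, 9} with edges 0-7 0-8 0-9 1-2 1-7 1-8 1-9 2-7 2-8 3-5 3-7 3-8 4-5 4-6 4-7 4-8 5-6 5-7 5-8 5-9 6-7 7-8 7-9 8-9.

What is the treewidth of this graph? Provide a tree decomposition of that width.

Treewidth 3.
Bags: B1 = {4, 5, 7, 8}  B2 = {5, 7, 8, 9}  B3 = {3, 5, 7, 8}  B4 = {1, 7, 8, 9}  B5 = {1, 2, 7, 8}  B6 = {0, 7, 8, 9}  B7 = {4, 5, 6, 7}
Tree: B1–B2, B1–B3, B2–B4, B4–B5, B4–B6, B1–B7

Every bag has size at most 4, so the width is 4 − 1 = 3 and tw(G) ≤ 3. For the lower bound, the 4 vertices {0, 7, 8, 9} are pairwise adjacent, and any tree decomposition puts a clique entirely inside one bag — forcing width ≥ 3. Combining the bounds, tw(G) = 3.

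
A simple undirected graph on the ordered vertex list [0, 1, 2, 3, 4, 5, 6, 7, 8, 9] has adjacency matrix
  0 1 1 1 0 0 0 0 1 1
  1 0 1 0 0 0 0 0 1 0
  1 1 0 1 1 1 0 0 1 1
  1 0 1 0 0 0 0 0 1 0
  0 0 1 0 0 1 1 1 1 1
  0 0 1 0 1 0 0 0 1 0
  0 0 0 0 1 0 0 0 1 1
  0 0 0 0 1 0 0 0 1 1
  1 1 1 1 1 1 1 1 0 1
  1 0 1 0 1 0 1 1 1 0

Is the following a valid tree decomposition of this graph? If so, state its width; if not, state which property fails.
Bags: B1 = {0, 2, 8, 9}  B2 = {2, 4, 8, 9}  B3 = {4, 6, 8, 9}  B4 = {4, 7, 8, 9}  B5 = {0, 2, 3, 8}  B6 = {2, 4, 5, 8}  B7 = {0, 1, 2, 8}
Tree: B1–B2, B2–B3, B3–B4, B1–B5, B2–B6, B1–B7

Yes; width 3.

Checking the three conditions: (i) the bags cover all of {0, 1, 2, 3, 4, 5, 6, 7, 8, 9}; (ii) for each edge, some bag contains both endpoints; (iii) the bags containing any fixed vertex form a subtree. All hold, so the decomposition is valid with width 4 − 1 = 3.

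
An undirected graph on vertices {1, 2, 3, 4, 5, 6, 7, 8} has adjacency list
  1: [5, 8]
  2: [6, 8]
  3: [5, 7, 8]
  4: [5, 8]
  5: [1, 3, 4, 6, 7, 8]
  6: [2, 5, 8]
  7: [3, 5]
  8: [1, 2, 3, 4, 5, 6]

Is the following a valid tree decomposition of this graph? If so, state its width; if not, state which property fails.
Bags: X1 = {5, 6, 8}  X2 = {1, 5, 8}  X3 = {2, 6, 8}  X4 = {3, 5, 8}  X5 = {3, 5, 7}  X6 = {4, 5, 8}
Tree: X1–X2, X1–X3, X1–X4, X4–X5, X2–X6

Yes; width 2.

Vertex coverage: the bags together contain {1, 2, 3, 4, 5, 6, 7, 8}, the full vertex set. Edge coverage: each edge of G has both endpoints in at least one bag. Running intersection: for every vertex, the bags containing it form a connected subtree. All three properties hold, so this is a valid tree decomposition of width max|bag| − 1 = 2, and hence tw(G) ≤ 2.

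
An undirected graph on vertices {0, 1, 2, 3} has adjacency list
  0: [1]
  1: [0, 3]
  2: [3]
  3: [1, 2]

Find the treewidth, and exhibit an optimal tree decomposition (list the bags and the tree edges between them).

The largest bag has 2 vertices, giving width 1; this decomposition certifies tw(G) ≤ 1. Since G has at least one edge (e.g. 2–3), it is not an edgeless graph, so tw(G) ≥ 1. The upper and lower bounds meet at 1, so that is the treewidth.

Treewidth 1.
Bags: B1 = {2, 3}  B2 = {1, 3}  B3 = {0, 1}
Tree: B1–B2, B2–B3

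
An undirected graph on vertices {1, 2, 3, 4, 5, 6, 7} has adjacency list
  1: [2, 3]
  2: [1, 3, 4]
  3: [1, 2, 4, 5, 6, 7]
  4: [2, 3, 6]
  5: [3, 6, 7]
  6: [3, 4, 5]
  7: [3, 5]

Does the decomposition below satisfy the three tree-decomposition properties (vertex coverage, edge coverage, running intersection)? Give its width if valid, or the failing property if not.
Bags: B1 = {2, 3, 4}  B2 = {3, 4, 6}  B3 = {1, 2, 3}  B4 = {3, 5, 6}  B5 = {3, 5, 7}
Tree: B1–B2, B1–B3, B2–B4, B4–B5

Vertex coverage: the bags together contain {1, 2, 3, 4, 5, 6, 7}, the full vertex set. Edge coverage: each edge of G has both endpoints in at least one bag. Running intersection: for every vertex, the bags containing it form a connected subtree. All three properties hold, so this is a valid tree decomposition of width max|bag| − 1 = 2, and hence tw(G) ≤ 2.

Yes; width 2.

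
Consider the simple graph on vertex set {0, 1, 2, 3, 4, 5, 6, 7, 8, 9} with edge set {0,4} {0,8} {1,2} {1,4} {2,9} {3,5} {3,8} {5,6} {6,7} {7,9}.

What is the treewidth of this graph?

2

A width-2 tree decomposition is:
Bags: B1 = {1, 2, 4}  B2 = {0, 2, 4}  B3 = {0, 2, 8}  B4 = {2, 3, 8}  B5 = {2, 3, 5}  B6 = {2, 5, 6}  B7 = {2, 6, 7}  B8 = {2, 7, 9}
Tree: B1–B2, B2–B3, B3–B4, B4–B5, B5–B6, B6–B7, B7–B8
Each bag holds 3 vertices, so the decomposition has width 2, which upper-bounds the treewidth. For the lower bound, G contains the cycle 2–1–4–0–8–3–5–6–7–9–2, so G is not a forest; only forests have treewidth ≤ 1, hence tw(G) ≥ 2. Combining the bounds, tw(G) = 2.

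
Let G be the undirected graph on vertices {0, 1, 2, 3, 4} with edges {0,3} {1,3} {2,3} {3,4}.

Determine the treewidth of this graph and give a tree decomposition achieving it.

Treewidth 1.
Bags: B1 = {2, 3}  B2 = {0, 3}  B3 = {1, 3}  B4 = {3, 4}
Tree: B1–B2, B2–B3, B1–B4

The largest bag has 2 vertices, giving width 1; this decomposition certifies tw(G) ≤ 1. G has an edge, so its treewidth is at least 1. Combining the bounds, tw(G) = 1.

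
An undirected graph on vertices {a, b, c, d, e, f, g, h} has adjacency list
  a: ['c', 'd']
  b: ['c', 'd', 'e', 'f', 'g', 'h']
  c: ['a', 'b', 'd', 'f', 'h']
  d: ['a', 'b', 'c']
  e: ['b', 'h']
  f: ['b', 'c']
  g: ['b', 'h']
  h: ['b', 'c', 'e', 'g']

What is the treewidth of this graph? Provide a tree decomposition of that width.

Treewidth 2.
One optimal decomposition is:
Bags: B1 = {b, c, h}  B2 = {b, g, h}  B3 = {b, c, d}  B4 = {b, c, f}  B5 = {b, e, h}  B6 = {a, c, d}
Tree: B1–B2, B1–B3, B3–B4, B2–B5, B3–B6

Each bag holds 3 vertices, so the decomposition has width 2, which upper-bounds the treewidth. On the other hand G contains the 3-clique {a, c, d}. A clique must lie in a single bag of any decomposition, so no decomposition can have width below 2. Hence tw(G) = 2 exactly.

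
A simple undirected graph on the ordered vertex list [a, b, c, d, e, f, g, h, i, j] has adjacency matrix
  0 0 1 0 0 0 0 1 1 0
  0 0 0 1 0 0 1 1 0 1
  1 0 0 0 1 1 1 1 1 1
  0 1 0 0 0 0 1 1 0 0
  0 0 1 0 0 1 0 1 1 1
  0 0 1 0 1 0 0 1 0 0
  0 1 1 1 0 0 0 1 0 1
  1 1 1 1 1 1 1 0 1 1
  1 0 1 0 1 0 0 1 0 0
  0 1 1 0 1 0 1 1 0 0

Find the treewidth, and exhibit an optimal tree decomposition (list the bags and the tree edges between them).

The largest bag has 4 vertices, giving width 3; this decomposition certifies tw(G) ≤ 3. On the other hand G contains the 4-clique {b, d, g, h}. A clique must lie in a single bag of any decomposition, so no decomposition can have width below 3. Therefore the treewidth is 3.

Treewidth 3.
One such decomposition:
Bags: B1 = {c, g, h, j}  B2 = {c, e, h, j}  B3 = {b, g, h, j}  B4 = {c, e, f, h}  B5 = {b, d, g, h}  B6 = {c, e, h, i}  B7 = {a, c, h, i}
Tree: B1–B2, B1–B3, B2–B4, B3–B5, B2–B6, B6–B7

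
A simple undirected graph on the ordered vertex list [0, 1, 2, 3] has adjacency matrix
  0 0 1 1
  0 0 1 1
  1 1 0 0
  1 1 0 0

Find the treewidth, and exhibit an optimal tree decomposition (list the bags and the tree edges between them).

Each bag holds 3 vertices, so the decomposition has width 2, which upper-bounds the treewidth. Since 1–3–0–2–1 is a cycle in G, G is not acyclic. Forests are exactly the graphs of treewidth ≤ 1, so tw(G) ≥ 2. Therefore the treewidth is 2.

Treewidth 2.
One such decomposition:
Bags: B1 = {0, 1, 3}  B2 = {0, 1, 2}
Tree: B1–B2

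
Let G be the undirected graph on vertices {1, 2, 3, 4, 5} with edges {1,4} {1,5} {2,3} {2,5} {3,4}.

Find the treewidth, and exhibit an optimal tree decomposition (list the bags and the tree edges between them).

The largest bag has 3 vertices, giving width 2; this decomposition certifies tw(G) ≤ 2. For the lower bound, G contains the cycle 1–4–3–2–5–1, so G is not a forest; only forests have treewidth ≤ 1, hence tw(G) ≥ 2. The upper and lower bounds meet at 2, so that is the treewidth.

Treewidth 2.
Bags: B1 = {1, 3, 4}  B2 = {1, 2, 3}  B3 = {1, 2, 5}
Tree: B1–B2, B2–B3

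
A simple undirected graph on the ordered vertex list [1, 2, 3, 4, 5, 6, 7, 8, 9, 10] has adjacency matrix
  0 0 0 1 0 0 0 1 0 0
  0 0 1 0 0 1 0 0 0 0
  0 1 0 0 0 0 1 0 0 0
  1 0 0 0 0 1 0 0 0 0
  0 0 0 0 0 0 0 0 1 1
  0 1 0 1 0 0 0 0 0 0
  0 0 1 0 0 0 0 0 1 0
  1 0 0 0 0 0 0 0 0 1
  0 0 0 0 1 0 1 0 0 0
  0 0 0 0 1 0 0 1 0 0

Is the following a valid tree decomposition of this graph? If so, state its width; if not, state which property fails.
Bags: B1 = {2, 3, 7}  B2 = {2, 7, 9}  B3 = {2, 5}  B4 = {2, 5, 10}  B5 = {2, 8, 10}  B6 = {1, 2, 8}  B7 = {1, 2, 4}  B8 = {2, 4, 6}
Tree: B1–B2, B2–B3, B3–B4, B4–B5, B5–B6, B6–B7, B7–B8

No — edge (9,5) lies in no bag.

A tree decomposition must satisfy three properties: every vertex lies in some bag; for every edge, both endpoints lie together in some bag; and for every vertex, the bags containing it form a connected subtree. Here edge (9,5) lies in no bag, so the decomposition is invalid.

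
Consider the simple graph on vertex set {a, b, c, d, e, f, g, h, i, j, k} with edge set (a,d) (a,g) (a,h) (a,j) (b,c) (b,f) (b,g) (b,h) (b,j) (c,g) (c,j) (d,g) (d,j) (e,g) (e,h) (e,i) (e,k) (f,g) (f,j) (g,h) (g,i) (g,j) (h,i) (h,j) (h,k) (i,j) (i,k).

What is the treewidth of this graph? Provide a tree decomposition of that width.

Treewidth 3.
Bags: B1 = {b, g, h, j}  B2 = {g, h, i, j}  B3 = {a, g, h, j}  B4 = {b, c, g, j}  B5 = {a, d, g, j}  B6 = {e, g, h, i}  B7 = {e, h, i, k}  B8 = {b, f, g, j}
Tree: B1–B2, B2–B3, B1–B4, B3–B5, B2–B6, B6–B7, B4–B8

Each bag holds 4 vertices, so the decomposition has width 3, which upper-bounds the treewidth. On the other hand G contains the 4-clique {a, d, g, j}. A clique must lie in a single bag of any decomposition, so no decomposition can have width below 3. Hence tw(G) = 3 exactly.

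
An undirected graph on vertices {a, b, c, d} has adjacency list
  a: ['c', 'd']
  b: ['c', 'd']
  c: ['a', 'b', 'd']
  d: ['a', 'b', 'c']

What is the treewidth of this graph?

A width-2 tree decomposition is:
Bags: B1 = {b, c, d}  B2 = {a, c, d}
Tree: B1–B2
Each bag holds 3 vertices, so the decomposition has width 2, which upper-bounds the treewidth. On the other hand G contains the 3-clique {a, c, d}. A clique must lie in a single bag of any decomposition, so no decomposition can have width below 2. Hence tw(G) = 2 exactly.

2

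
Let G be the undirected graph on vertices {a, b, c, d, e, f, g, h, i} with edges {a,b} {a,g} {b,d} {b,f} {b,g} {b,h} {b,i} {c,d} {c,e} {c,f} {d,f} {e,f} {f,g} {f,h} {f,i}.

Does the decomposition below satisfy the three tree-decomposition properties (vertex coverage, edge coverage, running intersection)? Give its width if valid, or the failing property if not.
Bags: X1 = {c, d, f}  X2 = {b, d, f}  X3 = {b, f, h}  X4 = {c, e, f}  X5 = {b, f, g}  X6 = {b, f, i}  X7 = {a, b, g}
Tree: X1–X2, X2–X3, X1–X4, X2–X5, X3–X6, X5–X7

Yes; width 2.

Checking the three conditions: (i) the bags cover all of {a, b, c, d, e, f, g, h, i}; (ii) for each edge, some bag contains both endpoints; (iii) the bags containing any fixed vertex form a subtree. All hold, so the decomposition is valid with width 3 − 1 = 2.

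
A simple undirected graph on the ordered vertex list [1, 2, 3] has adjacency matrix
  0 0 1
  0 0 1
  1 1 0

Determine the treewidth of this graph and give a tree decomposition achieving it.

Each bag holds 2 vertices, so the decomposition has width 1, which upper-bounds the treewidth. Any graph with an edge has treewidth ≥ 1, and G has the edge 3–2. Hence tw(G) = 1 exactly.

Treewidth 1.
One such decomposition:
Bags: B1 = {2, 3}  B2 = {1, 3}
Tree: B1–B2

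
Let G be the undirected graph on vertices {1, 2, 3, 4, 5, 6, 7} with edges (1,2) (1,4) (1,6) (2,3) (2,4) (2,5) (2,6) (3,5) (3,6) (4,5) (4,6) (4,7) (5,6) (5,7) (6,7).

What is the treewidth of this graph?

3

A width-3 tree decomposition is:
Bags: B1 = {2, 4, 5, 6}  B2 = {2, 3, 5, 6}  B3 = {4, 5, 6, 7}  B4 = {1, 2, 4, 6}
Tree: B1–B2, B1–B3, B1–B4
The largest bag has 4 vertices, giving width 3; this decomposition certifies tw(G) ≤ 3. Conversely, {2, 3, 5, 6} is a clique of size 4, and the vertices of any clique must share a bag in every tree decomposition; so some bag has ≥ 4 vertices and tw(G) ≥ 3. Therefore the treewidth is 3.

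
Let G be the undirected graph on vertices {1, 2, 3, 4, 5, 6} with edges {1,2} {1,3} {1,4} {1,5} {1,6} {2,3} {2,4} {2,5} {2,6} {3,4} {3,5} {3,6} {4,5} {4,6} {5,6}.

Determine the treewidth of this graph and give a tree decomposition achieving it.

Treewidth 5.
Bags: B1 = {1, 2, 3, 4, 5, 6}
Tree: (single bag)

With just one bag of size 6, the width is 6 − 1 = 5, so tw(G) ≤ 5. For the lower bound, the 6 vertices {1, 2, 3, 4, 5, 6} are pairwise adjacent, and any tree decomposition puts a clique entirely inside one bag — forcing width ≥ 5. Therefore the treewidth is 5.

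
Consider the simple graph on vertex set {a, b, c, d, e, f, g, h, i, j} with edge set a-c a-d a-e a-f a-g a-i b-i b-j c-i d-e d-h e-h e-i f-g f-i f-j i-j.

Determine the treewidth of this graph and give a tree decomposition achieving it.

Treewidth 2.
One optimal decomposition is:
Bags: B1 = {a, c, i}  B2 = {a, e, i}  B3 = {a, f, i}  B4 = {a, d, e}  B5 = {a, f, g}  B6 = {f, i, j}  B7 = {b, i, j}  B8 = {d, e, h}
Tree: B1–B2, B1–B3, B2–B4, B3–B5, B3–B6, B6–B7, B4–B8

Each bag holds 3 vertices, so the decomposition has width 2, which upper-bounds the treewidth. Conversely, {d, e, h} is a clique of size 3, and the vertices of any clique must share a bag in every tree decomposition; so some bag has ≥ 3 vertices and tw(G) ≥ 2. Combining the bounds, tw(G) = 2.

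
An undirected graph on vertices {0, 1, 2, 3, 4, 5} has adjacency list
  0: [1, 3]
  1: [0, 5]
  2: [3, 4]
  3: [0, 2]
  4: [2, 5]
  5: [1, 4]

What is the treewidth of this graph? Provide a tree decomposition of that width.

Each bag holds 3 vertices, so the decomposition has width 2, which upper-bounds the treewidth. Since 0–1–5–4–2–3–0 is a cycle in G, G is not acyclic. Forests are exactly the graphs of treewidth ≤ 1, so tw(G) ≥ 2. The upper and lower bounds meet at 2, so that is the treewidth.

Treewidth 2.
One optimal decomposition is:
Bags: B1 = {0, 1, 5}  B2 = {0, 4, 5}  B3 = {0, 2, 4}  B4 = {0, 2, 3}
Tree: B1–B2, B2–B3, B3–B4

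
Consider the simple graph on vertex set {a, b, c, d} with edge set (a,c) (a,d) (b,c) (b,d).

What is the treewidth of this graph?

A width-2 tree decomposition is:
Bags: B1 = {b, c, d}  B2 = {a, c, d}
Tree: B1–B2
Each bag holds 3 vertices, so the decomposition has width 2, which upper-bounds the treewidth. The edges c–b–d–a–c form a cycle, so G is not a tree and its treewidth is at least 2. Therefore the treewidth is 2.

2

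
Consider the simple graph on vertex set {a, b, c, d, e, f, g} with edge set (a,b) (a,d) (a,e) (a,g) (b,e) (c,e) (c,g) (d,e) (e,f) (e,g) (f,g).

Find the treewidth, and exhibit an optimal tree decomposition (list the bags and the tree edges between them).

Treewidth 2.
Bags: B1 = {a, d, e}  B2 = {a, e, g}  B3 = {e, f, g}  B4 = {a, b, e}  B5 = {c, e, g}
Tree: B1–B2, B2–B3, B2–B4, B2–B5

Each bag holds 3 vertices, so the decomposition has width 2, which upper-bounds the treewidth. On the other hand G contains the 3-clique {a, d, e}. A clique must lie in a single bag of any decomposition, so no decomposition can have width below 2. Hence tw(G) = 2 exactly.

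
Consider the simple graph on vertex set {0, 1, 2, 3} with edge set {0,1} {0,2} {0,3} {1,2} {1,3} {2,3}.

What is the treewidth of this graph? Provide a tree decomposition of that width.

Treewidth 3.
Bags: B1 = {0, 1, 2, 3}
Tree: (single bag)

A single bag containing all 4 vertices is trivially a valid decomposition of width 3. Conversely, {0, 1, 2, 3} is a clique of size 4, and the vertices of any clique must share a bag in every tree decomposition; so some bag has ≥ 4 vertices and tw(G) ≥ 3. The upper and lower bounds meet at 3, so that is the treewidth.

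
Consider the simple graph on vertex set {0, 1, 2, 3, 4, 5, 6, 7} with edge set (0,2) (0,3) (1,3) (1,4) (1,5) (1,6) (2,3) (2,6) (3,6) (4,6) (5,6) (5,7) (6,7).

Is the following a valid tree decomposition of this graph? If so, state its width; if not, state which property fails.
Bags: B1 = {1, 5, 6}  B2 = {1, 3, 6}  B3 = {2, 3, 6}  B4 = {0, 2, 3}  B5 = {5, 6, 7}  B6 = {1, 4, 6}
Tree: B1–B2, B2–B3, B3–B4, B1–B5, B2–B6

Checking the three conditions: (i) the bags cover all of {0, 1, 2, 3, 4, 5, 6, 7}; (ii) for each edge, some bag contains both endpoints; (iii) the bags containing any fixed vertex form a subtree. All hold, so the decomposition is valid with width 3 − 1 = 2.

Yes; width 2.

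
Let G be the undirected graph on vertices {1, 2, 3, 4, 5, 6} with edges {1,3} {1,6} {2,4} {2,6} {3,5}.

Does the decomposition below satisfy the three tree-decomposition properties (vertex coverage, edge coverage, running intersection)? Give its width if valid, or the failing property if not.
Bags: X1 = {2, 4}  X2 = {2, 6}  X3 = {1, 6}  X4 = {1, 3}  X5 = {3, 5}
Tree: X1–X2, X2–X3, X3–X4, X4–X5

Yes; width 1.

Every vertex of G appears in some bag (union = {1, 2, 3, 4, 5, 6}); every edge is covered by a bag; and for each vertex v the set of bags containing v is connected in the bag tree. The decomposition is therefore valid. The largest bag has 2 vertices, so the width is 1.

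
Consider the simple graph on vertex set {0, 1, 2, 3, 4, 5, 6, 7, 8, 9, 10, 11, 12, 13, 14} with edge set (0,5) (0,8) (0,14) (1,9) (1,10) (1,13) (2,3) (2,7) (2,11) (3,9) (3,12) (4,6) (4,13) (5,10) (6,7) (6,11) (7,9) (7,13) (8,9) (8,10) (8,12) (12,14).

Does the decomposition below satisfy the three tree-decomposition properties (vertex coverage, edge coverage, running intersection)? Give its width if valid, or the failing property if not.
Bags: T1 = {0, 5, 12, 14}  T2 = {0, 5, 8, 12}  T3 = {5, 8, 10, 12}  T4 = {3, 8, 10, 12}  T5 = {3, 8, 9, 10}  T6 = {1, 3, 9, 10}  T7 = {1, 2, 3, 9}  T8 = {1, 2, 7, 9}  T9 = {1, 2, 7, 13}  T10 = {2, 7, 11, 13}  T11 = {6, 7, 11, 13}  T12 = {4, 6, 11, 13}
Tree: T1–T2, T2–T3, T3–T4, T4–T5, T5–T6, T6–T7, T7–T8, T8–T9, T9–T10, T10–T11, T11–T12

Yes; width 3.

Vertex coverage: the bags together contain {0, 1, 2, 3, 4, 5, 6, 7, 8, 9, 10, 11, 12, 13, 14}, the full vertex set. Edge coverage: each edge of G has both endpoints in at least one bag. Running intersection: for every vertex, the bags containing it form a connected subtree. All three properties hold, so this is a valid tree decomposition of width max|bag| − 1 = 3, and hence tw(G) ≤ 3.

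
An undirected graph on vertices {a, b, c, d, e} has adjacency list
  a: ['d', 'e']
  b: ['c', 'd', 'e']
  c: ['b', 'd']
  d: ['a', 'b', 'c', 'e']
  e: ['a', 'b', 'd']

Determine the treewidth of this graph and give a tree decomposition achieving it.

The largest bag has 3 vertices, giving width 2; this decomposition certifies tw(G) ≤ 2. Conversely, {a, d, e} is a clique of size 3, and the vertices of any clique must share a bag in every tree decomposition; so some bag has ≥ 3 vertices and tw(G) ≥ 2. Hence tw(G) = 2 exactly.

Treewidth 2.
Bags: B1 = {b, d, e}  B2 = {b, c, d}  B3 = {a, d, e}
Tree: B1–B2, B1–B3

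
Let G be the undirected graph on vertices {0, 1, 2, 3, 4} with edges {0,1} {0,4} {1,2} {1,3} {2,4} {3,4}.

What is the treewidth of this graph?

2

A width-2 tree decomposition is:
Bags: B1 = {1, 2, 4}  B2 = {1, 3, 4}  B3 = {0, 1, 4}
Tree: B1–B2, B2–B3
The largest bag has 3 vertices, giving width 2; this decomposition certifies tw(G) ≤ 2. For the lower bound, G contains the cycle 2–1–3–4–2, so G is not a forest; only forests have treewidth ≤ 1, hence tw(G) ≥ 2. Hence tw(G) = 2 exactly.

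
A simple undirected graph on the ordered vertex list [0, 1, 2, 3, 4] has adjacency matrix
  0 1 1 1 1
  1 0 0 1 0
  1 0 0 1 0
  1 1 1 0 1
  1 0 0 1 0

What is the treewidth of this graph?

A width-2 tree decomposition is:
Bags: B1 = {0, 2, 3}  B2 = {0, 3, 4}  B3 = {0, 1, 3}
Tree: B1–B2, B2–B3
Every bag has size at most 3, so the width is 3 − 1 = 2 and tw(G) ≤ 2. On the other hand G contains the 3-clique {0, 1, 3}. A clique must lie in a single bag of any decomposition, so no decomposition can have width below 2. Combining the bounds, tw(G) = 2.

2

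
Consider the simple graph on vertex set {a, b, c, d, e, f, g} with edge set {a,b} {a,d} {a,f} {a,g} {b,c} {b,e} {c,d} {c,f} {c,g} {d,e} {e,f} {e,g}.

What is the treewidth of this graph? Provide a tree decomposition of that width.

Each bag holds 4 vertices, so the decomposition has width 3, which upper-bounds the treewidth. For the lower bound: the 4 vertex sets {c,d}, {e,g}, {a}, {b} are disjoint, each induces a connected subgraph, and every pair is joined by at least one edge of G. Contracting each set to a single vertex therefore yields K_{4} as a minor, and since treewidth is minor-monotone, tw(G) ≥ tw(K_{4}) = 3. Hence tw(G) = 3 exactly.

Treewidth 3.
One optimal decomposition is:
Bags: B1 = {a, c, d, e}  B2 = {a, c, e, g}  B3 = {a, b, c, e}  B4 = {a, c, e, f}
Tree: B1–B2, B2–B3, B3–B4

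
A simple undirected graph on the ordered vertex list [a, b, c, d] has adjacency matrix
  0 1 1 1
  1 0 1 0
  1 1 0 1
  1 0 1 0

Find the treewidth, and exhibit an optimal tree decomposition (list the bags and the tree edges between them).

Each bag holds 3 vertices, so the decomposition has width 2, which upper-bounds the treewidth. On the other hand G contains the 3-clique {a, c, d}. A clique must lie in a single bag of any decomposition, so no decomposition can have width below 2. The upper and lower bounds meet at 2, so that is the treewidth.

Treewidth 2.
One such decomposition:
Bags: B1 = {a, b, c}  B2 = {a, c, d}
Tree: B1–B2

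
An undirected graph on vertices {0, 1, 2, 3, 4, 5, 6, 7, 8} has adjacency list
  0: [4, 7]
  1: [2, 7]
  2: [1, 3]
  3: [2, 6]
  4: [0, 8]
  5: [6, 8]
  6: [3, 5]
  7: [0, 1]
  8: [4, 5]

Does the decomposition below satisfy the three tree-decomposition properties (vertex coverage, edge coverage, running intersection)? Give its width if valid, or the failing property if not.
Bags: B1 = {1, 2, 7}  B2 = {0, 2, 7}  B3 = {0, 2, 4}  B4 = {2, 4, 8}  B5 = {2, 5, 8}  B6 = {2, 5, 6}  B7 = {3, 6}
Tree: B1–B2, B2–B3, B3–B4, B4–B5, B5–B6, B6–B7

A tree decomposition must satisfy three properties: every vertex lies in some bag; for every edge, both endpoints lie together in some bag; and for every vertex, the bags containing it form a connected subtree. Here edge (2,3) lies in no bag, so the decomposition is invalid.

No — edge (2,3) lies in no bag.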